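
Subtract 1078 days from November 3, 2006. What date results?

November 21, 2003

−365 (one year) → Nov 3, 2005 (713 left).
−365 (one year) → Nov 3, 2004 (348 left).
−3 → Oct 31, 2004 (end of Oct, 31 days; 345 left).
−31 → Sep 30, 2004 (end of Sep, 30 days; 314 left).
−30 → Aug 31, 2004 (end of Aug, 31 days; 284 left).
−31 → Jul 31, 2004 (end of Jul, 31 days; 253 left).
−31 → Jun 30, 2004 (end of Jun, 30 days; 222 left).
−30 → May 31, 2004 (end of May, 31 days; 192 left).
−31 → Apr 30, 2004 (end of Apr, 30 days; 161 left).
−30 → Mar 31, 2004 (end of Mar, 31 days; 131 left).
−31 → Feb 29, 2004 (end of Feb, 29 days; 100 left).
−29 → Jan 31, 2004 (end of Jan, 31 days; 71 left).
−31 → Dec 31, 2003 (end of Dec, 31 days; 40 left).
−31 → Nov 30, 2003 (end of Nov, 30 days; 9 left).
−9 → Nov 21, 2003.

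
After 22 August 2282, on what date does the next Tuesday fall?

Aug 22, 2282 is a Tuesday.
From Tuesday to the next Tuesday is 7 days.
Aug 22, 2282 + 7 = Aug 29, 2282.

August 29, 2282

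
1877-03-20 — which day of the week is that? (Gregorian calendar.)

Doomsday rule: the anchor day for the 1800s is Friday. For year 77: 77÷12 = 6 r 5, and 5÷4 = 1, so 6+5+1 = 12.
Friday + 12 ≡ Wednesday — that's 1877's doomsday.
In March the doomsday date is Mar 14.
Mar 20 is 6 days after Mar 14; 6 mod 7 = 6, so Wednesday + 6 = Tuesday.

Tuesday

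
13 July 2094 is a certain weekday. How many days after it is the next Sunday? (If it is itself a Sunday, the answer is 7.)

Jul 13, 2094 is a Tuesday.
From Tuesday to the next Sunday is 5 days.

5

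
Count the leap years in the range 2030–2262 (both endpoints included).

Multiples of 4 in [2030,2262]: 58.
Of those, multiples of 100: 2 (not leap unless ÷400).
Multiples of 400: 0.
Leap years = 58 − 2 + 0 = 56.

56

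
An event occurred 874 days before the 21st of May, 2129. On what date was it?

December 29, 2126

−365 (one year) → May 21, 2128 (509 left).
−366 (one year; includes Feb 29, 2128) → May 21, 2127 (143 left).
−21 → Apr 30, 2127 (end of Apr, 30 days; 122 left).
−30 → Mar 31, 2127 (end of Mar, 31 days; 92 left).
−31 → Feb 28, 2127 (end of Feb, 28 days; 61 left).
−28 → Jan 31, 2127 (end of Jan, 31 days; 33 left).
−31 → Dec 31, 2126 (end of Dec, 31 days; 2 left).
−2 → Dec 29, 2126.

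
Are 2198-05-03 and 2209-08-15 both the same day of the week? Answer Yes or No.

From May 3, 2198 to Aug 15, 2209 is 4121 days.
4121 mod 7 = 5, so they are different weekdays.
(May 3, 2198 is a Thursday; Aug 15, 2209 is a Tuesday.)

No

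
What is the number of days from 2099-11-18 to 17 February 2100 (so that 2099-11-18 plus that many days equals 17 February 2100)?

Nov 18, 2099 → Dec 18, 2099: 30 days (November has 30).
Dec 18, 2099 → Jan 18, 2100: 31 days (December has 31).
Jan 18, 2100 → Feb 17, 2100: 30 days.
Total: 91 days.

91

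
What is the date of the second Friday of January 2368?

January 12, 2368

January 1, 2368 is a Monday.
The first Friday is therefore January 5 (4 days later).
The second Friday is 5 + 1×7 = January 12.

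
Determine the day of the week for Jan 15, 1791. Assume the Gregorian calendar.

Saturday

Doomsday rule: the anchor day for the 1700s is Sunday. For year 91: 91÷12 = 7 r 7, and 7÷4 = 1, so 7+7+1 = 15.
Sunday + 15 ≡ Monday — that's 1791's doomsday.
In January the doomsday date is Jan 3 (1791 is not a leap year).
Jan 15 is 12 days after Jan 3; 12 mod 7 = 5, so Monday + 5 = Saturday.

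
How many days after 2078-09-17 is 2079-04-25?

Sep 17, 2078 → Oct 17, 2078: 30 days (September has 30).
Oct 17, 2078 → Nov 17, 2078: 31 days (October has 31).
Nov 17, 2078 → Dec 17, 2078: 30 days (November has 30).
Dec 17, 2078 → Jan 17, 2079: 31 days (December has 31).
Jan 17, 2079 → Feb 17, 2079: 31 days (January has 31).
Feb 17, 2079 → Mar 17, 2079: 28 days (February has 28).
Mar 17, 2079 → Apr 17, 2079: 31 days (March has 31).
Apr 17, 2079 → Apr 25, 2079: 8 days.
Total: 220 days.

220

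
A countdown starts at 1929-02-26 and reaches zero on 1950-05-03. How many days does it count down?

Feb 26, 1929 → Feb 26, 1930: 365 days.
Feb 26, 1930 → Feb 26, 1931: 365 days.
Feb 26, 1931 → Feb 26, 1932: 365 days.
Feb 26, 1932 → Feb 26, 1933: 366 days (Feb 29, 1932 is in that span).
Feb 26, 1933 → Feb 26, 1934: 365 days.
Feb 26, 1934 → Feb 26, 1935: 365 days.
Feb 26, 1935 → Feb 26, 1936: 365 days.
Feb 26, 1936 → Feb 26, 1937: 366 days (Feb 29, 1936 is in that span).
Feb 26, 1937 → Feb 26, 1938: 365 days.
Feb 26, 1938 → Feb 26, 1939: 365 days.
Feb 26, 1939 → Feb 26, 1940: 365 days.
Feb 26, 1940 → Feb 26, 1941: 366 days (Feb 29, 1940 is in that span).
Feb 26, 1941 → Feb 26, 1942: 365 days.
Feb 26, 1942 → Feb 26, 1943: 365 days.
Feb 26, 1943 → Feb 26, 1944: 365 days.
Feb 26, 1944 → Feb 26, 1945: 366 days (Feb 29, 1944 is in that span).
Feb 26, 1945 → Feb 26, 1946: 365 days.
Feb 26, 1946 → Feb 26, 1947: 365 days.
Feb 26, 1947 → Feb 26, 1948: 365 days.
Feb 26, 1948 → Feb 26, 1949: 366 days (Feb 29, 1948 is in that span).
Feb 26, 1949 → Feb 26, 1950: 365 days.
Feb 26, 1950 → Mar 26, 1950: 28 days (February has 28).
Mar 26, 1950 → Apr 26, 1950: 31 days (March has 31).
Apr 26, 1950 → May 3, 1950: 7 days.
Total: 7736 days.

7736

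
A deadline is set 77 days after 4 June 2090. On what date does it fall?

Jun has 30 days: +27 → Jul 1, 2090 (50 left).
Jul has 31 days: +31 → Aug 1, 2090 (19 left).
+19 → Aug 20, 2090.

August 20, 2090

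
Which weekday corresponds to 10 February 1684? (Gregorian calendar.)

Doomsday rule: the anchor day for the 1600s is Tuesday. For year 84: 84÷12 = 7 r 0, and 0÷4 = 0, so 7+0+0 = 7.
Tuesday + 7 ≡ Tuesday — that's 1684's doomsday.
In February the doomsday date is Feb 29 (1684 is a leap year (divisible by 4)).
Feb 10 is 19 days before Feb 29; 19 mod 7 = 5, so Tuesday − 5 = Thursday.

Thursday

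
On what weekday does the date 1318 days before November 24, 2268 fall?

Sunday

First find the weekday of Nov 24, 2268. Doomsday rule: the anchor day for the 2200s is Friday. For year 68: 68÷12 = 5 r 8, and 8÷4 = 2, so 5+8+2 = 15.
Friday + 15 ≡ Saturday — that's 2268's doomsday.
In November the doomsday date is Nov 7.
Nov 24 is 17 days after Nov 7; 17 mod 7 = 3, so Saturday + 3 = Tuesday.
1318 mod 7 = 2, so 1318 days before a Tuesday is Tuesday − 2 = Sunday.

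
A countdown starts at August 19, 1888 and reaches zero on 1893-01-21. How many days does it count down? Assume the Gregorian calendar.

1616

Aug 19, 1888 → Aug 19, 1889: 365 days.
Aug 19, 1889 → Aug 19, 1890: 365 days.
Aug 19, 1890 → Aug 19, 1891: 365 days.
Aug 19, 1891 → Aug 19, 1892: 366 days (Feb 29, 1892 is in that span).
Aug 19, 1892 → Sep 19, 1892: 31 days (August has 31).
Sep 19, 1892 → Oct 19, 1892: 30 days (September has 30).
Oct 19, 1892 → Nov 19, 1892: 31 days (October has 31).
Nov 19, 1892 → Dec 19, 1892: 30 days (November has 30).
Dec 19, 1892 → Jan 19, 1893: 31 days (December has 31).
Jan 19, 1893 → Jan 21, 1893: 2 days.
Total: 1616 days.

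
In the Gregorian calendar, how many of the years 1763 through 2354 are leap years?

Multiples of 4 in [1763,2354]: 148.
Of those, multiples of 100: 6 (not leap unless ÷400).
Multiples of 400: 1.
Leap years = 148 − 6 + 1 = 143.

143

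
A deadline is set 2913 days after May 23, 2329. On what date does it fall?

May 14, 2337

+365 (one year) → May 23, 2330 (2548 left).
+365 (one year) → May 23, 2331 (2183 left).
+366 (one year; includes Feb 29, 2332) → May 23, 2332 (1817 left).
+365 (one year) → May 23, 2333 (1452 left).
+365 (one year) → May 23, 2334 (1087 left).
+365 (one year) → May 23, 2335 (722 left).
+366 (one year; includes Feb 29, 2336) → May 23, 2336 (356 left).
May has 31 days: +9 → Jun 1, 2336 (347 left).
Jun has 30 days: +30 → Jul 1, 2336 (317 left).
Jul has 31 days: +31 → Aug 1, 2336 (286 left).
Aug has 31 days: +31 → Sep 1, 2336 (255 left).
Sep has 30 days: +30 → Oct 1, 2336 (225 left).
Oct has 31 days: +31 → Nov 1, 2336 (194 left).
Nov has 30 days: +30 → Dec 1, 2336 (164 left).
Dec has 31 days: +31 → Jan 1, 2337 (133 left).
Jan has 31 days: +31 → Feb 1, 2337 (102 left).
Feb has 28 days: +28 → Mar 1, 2337 (74 left).
Mar has 31 days: +31 → Apr 1, 2337 (43 left).
Apr has 30 days: +30 → May 1, 2337 (13 left).
+13 → May 14, 2337.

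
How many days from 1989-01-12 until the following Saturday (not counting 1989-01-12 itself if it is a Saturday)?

2

Jan 12, 1989 is a Thursday.
From Thursday to the next Saturday is 2 days.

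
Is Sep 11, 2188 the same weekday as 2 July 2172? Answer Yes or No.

Yes

From Jul 2, 2172 to Sep 11, 2188 is 5915 days.
5915 mod 7 = 0, so they are the same weekday.
(Jul 2, 2172 is a Thursday; Sep 11, 2188 is a Thursday.)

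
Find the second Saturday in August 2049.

August 1, 2049 is a Sunday.
The first Saturday is therefore August 7 (6 days later).
The second Saturday is 7 + 1×7 = August 14.

August 14, 2049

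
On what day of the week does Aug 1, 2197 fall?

Tuesday

Doomsday rule: the anchor day for the 2100s is Sunday. For year 97: 97÷12 = 8 r 1, and 1÷4 = 0, so 8+1+0 = 9.
Sunday + 9 ≡ Tuesday — that's 2197's doomsday.
In August the doomsday date is Aug 8.
Aug 1 is 7 days before Aug 8; 7 mod 7 = 0, so Tuesday − 0 = Tuesday.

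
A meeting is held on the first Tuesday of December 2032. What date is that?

December 1, 2032 is a Wednesday.
The first Tuesday is therefore December 7 (6 days later).

December 7, 2032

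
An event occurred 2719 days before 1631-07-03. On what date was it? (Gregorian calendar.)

January 22, 1624

−365 (one year) → Jul 3, 1630 (2354 left).
−365 (one year) → Jul 3, 1629 (1989 left).
−365 (one year) → Jul 3, 1628 (1624 left).
−366 (one year; includes Feb 29, 1628) → Jul 3, 1627 (1258 left).
−365 (one year) → Jul 3, 1626 (893 left).
−365 (one year) → Jul 3, 1625 (528 left).
−365 (one year) → Jul 3, 1624 (163 left).
−3 → Jun 30, 1624 (end of Jun, 30 days; 160 left).
−30 → May 31, 1624 (end of May, 31 days; 130 left).
−31 → Apr 30, 1624 (end of Apr, 30 days; 99 left).
−30 → Mar 31, 1624 (end of Mar, 31 days; 69 left).
−31 → Feb 29, 1624 (end of Feb, 29 days; 38 left).
−29 → Jan 31, 1624 (end of Jan, 31 days; 9 left).
−9 → Jan 22, 1624.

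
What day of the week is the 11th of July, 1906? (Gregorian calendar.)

Wednesday

Doomsday rule: the anchor day for the 1900s is Wednesday. For year 06: 6÷12 = 0 r 6, and 6÷4 = 1, so 0+6+1 = 7.
Wednesday + 7 ≡ Wednesday — that's 1906's doomsday.
In July the doomsday date is Jul 11.
Jul 11 is the doomsday itself: Wednesday.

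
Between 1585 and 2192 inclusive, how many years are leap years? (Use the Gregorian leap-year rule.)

Multiples of 4 in [1585,2192]: 152.
Of those, multiples of 100: 6 (not leap unless ÷400).
Multiples of 400: 2.
Leap years = 152 − 6 + 2 = 148.

148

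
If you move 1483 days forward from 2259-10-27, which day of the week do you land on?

Wednesday

First find the weekday of Oct 27, 2259. Doomsday rule: the anchor day for the 2200s is Friday. For year 59: 59÷12 = 4 r 11, and 11÷4 = 2, so 4+11+2 = 17.
Friday + 17 ≡ Monday — that's 2259's doomsday.
In October the doomsday date is Oct 10.
Oct 27 is 17 days after Oct 10; 17 mod 7 = 3, so Monday + 3 = Thursday.
1483 mod 7 = 6, so 1483 days after a Thursday is Thursday + 6 = Wednesday.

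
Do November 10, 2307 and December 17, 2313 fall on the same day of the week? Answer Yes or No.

No

From Nov 10, 2307 to Dec 17, 2313 is 2229 days.
2229 mod 7 = 3, so they are different weekdays.
(Nov 10, 2307 is a Sunday; Dec 17, 2313 is a Wednesday.)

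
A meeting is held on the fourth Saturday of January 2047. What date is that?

January 26, 2047

January 1, 2047 is a Tuesday.
The first Saturday is therefore January 5 (4 days later).
The fourth Saturday is 5 + 3×7 = January 26.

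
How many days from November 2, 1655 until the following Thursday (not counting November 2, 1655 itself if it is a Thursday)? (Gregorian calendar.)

Nov 2, 1655 is a Tuesday.
From Tuesday to the next Thursday is 2 days.

2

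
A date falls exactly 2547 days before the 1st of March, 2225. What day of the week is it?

Wednesday

First find the weekday of Mar 1, 2225. Doomsday rule: the anchor day for the 2200s is Friday. For year 25: 25÷12 = 2 r 1, and 1÷4 = 0, so 2+1+0 = 3.
Friday + 3 ≡ Monday — that's 2225's doomsday.
In March the doomsday date is Mar 14.
Mar 1 is 13 days before Mar 14; 13 mod 7 = 6, so Monday − 6 = Tuesday.
2547 mod 7 = 6, so 2547 days before a Tuesday is Tuesday − 6 = Wednesday.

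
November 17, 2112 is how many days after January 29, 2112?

Jan 29, 2112 → Feb 29, 2112: 31 days (January has 31).
Feb 29, 2112 → Mar 29, 2112: 29 days (February has 29).
Mar 29, 2112 → Apr 29, 2112: 31 days (March has 31).
Apr 29, 2112 → May 29, 2112: 30 days (April has 30).
May 29, 2112 → Jun 29, 2112: 31 days (May has 31).
Jun 29, 2112 → Jul 29, 2112: 30 days (June has 30).
Jul 29, 2112 → Aug 29, 2112: 31 days (July has 31).
Aug 29, 2112 → Sep 29, 2112: 31 days (August has 31).
Sep 29, 2112 → Oct 29, 2112: 30 days (September has 30).
Oct 29, 2112 → Nov 17, 2112: 19 days.
Total: 293 days.

293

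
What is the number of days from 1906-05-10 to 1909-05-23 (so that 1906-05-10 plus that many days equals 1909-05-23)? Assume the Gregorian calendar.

1109

May 10, 1906 → May 10, 1907: 365 days.
May 10, 1907 → May 10, 1908: 366 days (Feb 29, 1908 is in that span).
May 10, 1908 → Jun 10, 1908: 31 days (May has 31).
Jun 10, 1908 → Jul 10, 1908: 30 days (June has 30).
Jul 10, 1908 → Aug 10, 1908: 31 days (July has 31).
Aug 10, 1908 → Sep 10, 1908: 31 days (August has 31).
Sep 10, 1908 → Oct 10, 1908: 30 days (September has 30).
Oct 10, 1908 → Nov 10, 1908: 31 days (October has 31).
Nov 10, 1908 → Dec 10, 1908: 30 days (November has 30).
Dec 10, 1908 → Jan 10, 1909: 31 days (December has 31).
Jan 10, 1909 → Feb 10, 1909: 31 days (January has 31).
Feb 10, 1909 → Mar 10, 1909: 28 days (February has 28).
Mar 10, 1909 → Apr 10, 1909: 31 days (March has 31).
Apr 10, 1909 → May 10, 1909: 30 days (April has 30).
May 10, 1909 → May 23, 1909: 13 days.
Total: 1109 days.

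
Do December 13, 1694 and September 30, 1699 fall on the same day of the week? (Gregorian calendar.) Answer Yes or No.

No

From Dec 13, 1694 to Sep 30, 1699 is 1752 days.
1752 mod 7 = 2, so they are different weekdays.
(Dec 13, 1694 is a Monday; Sep 30, 1699 is a Wednesday.)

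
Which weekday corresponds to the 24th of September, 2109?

Tuesday

January 1, 2109 is a Tuesday.
Jan 1, 2109 → Feb 1, 2109: 31 days (January has 31).
Feb 1, 2109 → Mar 1, 2109: 28 days (February has 28).
Mar 1, 2109 → Apr 1, 2109: 31 days (March has 31).
Apr 1, 2109 → May 1, 2109: 30 days (April has 30).
May 1, 2109 → Jun 1, 2109: 31 days (May has 31).
Jun 1, 2109 → Jul 1, 2109: 30 days (June has 30).
Jul 1, 2109 → Aug 1, 2109: 31 days (July has 31).
Aug 1, 2109 → Sep 1, 2109: 31 days (August has 31).
Sep 1, 2109 → Sep 24, 2109: 23 days.
Total: 266 days.
266 mod 7 = 0, so Tuesday + 0 = Tuesday.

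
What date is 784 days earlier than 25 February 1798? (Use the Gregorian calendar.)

January 3, 1796

−365 (one year) → Feb 25, 1797 (419 left).
−366 (one year; includes Feb 29, 1796) → Feb 25, 1796 (53 left).
−25 → Jan 31, 1796 (end of Jan, 31 days; 28 left).
−28 → Jan 3, 1796.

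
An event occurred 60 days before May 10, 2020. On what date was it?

March 11, 2020

−10 → Apr 30, 2020 (end of Apr, 30 days; 50 left).
−30 → Mar 31, 2020 (end of Mar, 31 days; 20 left).
−20 → Mar 11, 2020.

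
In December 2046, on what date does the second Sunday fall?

December 9, 2046

December 1, 2046 is a Saturday.
The first Sunday is therefore December 2 (1 days later).
The second Sunday is 2 + 1×7 = December 9.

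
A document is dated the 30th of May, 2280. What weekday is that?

Sunday

Doomsday rule: the anchor day for the 2200s is Friday. For year 80: 80÷12 = 6 r 8, and 8÷4 = 2, so 6+8+2 = 16.
Friday + 16 ≡ Sunday — that's 2280's doomsday.
In May the doomsday date is May 9.
May 30 is 21 days after May 9; 21 mod 7 = 0, so Sunday + 0 = Sunday.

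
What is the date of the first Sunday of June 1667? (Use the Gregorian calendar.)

June 1, 1667 is a Wednesday.
The first Sunday is therefore June 5 (4 days later).

June 5, 1667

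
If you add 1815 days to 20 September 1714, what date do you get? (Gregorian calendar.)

September 9, 1719

+365 (one year) → Sep 20, 1715 (1450 left).
+366 (one year; includes Feb 29, 1716) → Sep 20, 1716 (1084 left).
+365 (one year) → Sep 20, 1717 (719 left).
+365 (one year) → Sep 20, 1718 (354 left).
Sep has 30 days: +11 → Oct 1, 1718 (343 left).
Oct has 31 days: +31 → Nov 1, 1718 (312 left).
Nov has 30 days: +30 → Dec 1, 1718 (282 left).
Dec has 31 days: +31 → Jan 1, 1719 (251 left).
Jan has 31 days: +31 → Feb 1, 1719 (220 left).
Feb has 28 days: +28 → Mar 1, 1719 (192 left).
Mar has 31 days: +31 → Apr 1, 1719 (161 left).
Apr has 30 days: +30 → May 1, 1719 (131 left).
May has 31 days: +31 → Jun 1, 1719 (100 left).
Jun has 30 days: +30 → Jul 1, 1719 (70 left).
Jul has 31 days: +31 → Aug 1, 1719 (39 left).
Aug has 31 days: +31 → Sep 1, 1719 (8 left).
+8 → Sep 9, 1719.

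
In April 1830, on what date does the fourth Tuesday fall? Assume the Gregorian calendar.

April 1, 1830 is a Thursday.
The first Tuesday is therefore April 6 (5 days later).
The fourth Tuesday is 6 + 3×7 = April 27.

April 27, 1830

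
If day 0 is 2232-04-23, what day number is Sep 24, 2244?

4537

Apr 23, 2232 → Apr 23, 2233: 365 days.
Apr 23, 2233 → Apr 23, 2234: 365 days.
Apr 23, 2234 → Apr 23, 2235: 365 days.
Apr 23, 2235 → Apr 23, 2236: 366 days (Feb 29, 2236 is in that span).
Apr 23, 2236 → Apr 23, 2237: 365 days.
Apr 23, 2237 → Apr 23, 2238: 365 days.
Apr 23, 2238 → Apr 23, 2239: 365 days.
Apr 23, 2239 → Apr 23, 2240: 366 days (Feb 29, 2240 is in that span).
Apr 23, 2240 → Apr 23, 2241: 365 days.
Apr 23, 2241 → Apr 23, 2242: 365 days.
Apr 23, 2242 → Apr 23, 2243: 365 days.
Apr 23, 2243 → Apr 23, 2244: 366 days (Feb 29, 2244 is in that span).
Apr 23, 2244 → May 23, 2244: 30 days (April has 30).
May 23, 2244 → Jun 23, 2244: 31 days (May has 31).
Jun 23, 2244 → Jul 23, 2244: 30 days (June has 30).
Jul 23, 2244 → Aug 23, 2244: 31 days (July has 31).
Aug 23, 2244 → Sep 23, 2244: 31 days (August has 31).
Sep 23, 2244 → Sep 24, 2244: 1 days.
Total: 4537 days.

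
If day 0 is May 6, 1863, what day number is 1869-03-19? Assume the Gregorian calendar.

May 6, 1863 → May 6, 1864: 366 days (Feb 29, 1864 is in that span).
May 6, 1864 → May 6, 1865: 365 days.
May 6, 1865 → May 6, 1866: 365 days.
May 6, 1866 → May 6, 1867: 365 days.
May 6, 1867 → May 6, 1868: 366 days (Feb 29, 1868 is in that span).
May 6, 1868 → Jun 6, 1868: 31 days (May has 31).
Jun 6, 1868 → Jul 6, 1868: 30 days (June has 30).
Jul 6, 1868 → Aug 6, 1868: 31 days (July has 31).
Aug 6, 1868 → Sep 6, 1868: 31 days (August has 31).
Sep 6, 1868 → Oct 6, 1868: 30 days (September has 30).
Oct 6, 1868 → Nov 6, 1868: 31 days (October has 31).
Nov 6, 1868 → Dec 6, 1868: 30 days (November has 30).
Dec 6, 1868 → Jan 6, 1869: 31 days (December has 31).
Jan 6, 1869 → Feb 6, 1869: 31 days (January has 31).
Feb 6, 1869 → Mar 6, 1869: 28 days (February has 28).
Mar 6, 1869 → Mar 19, 1869: 13 days.
Total: 2144 days.

2144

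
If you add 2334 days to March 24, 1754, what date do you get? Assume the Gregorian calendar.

+365 (one year) → Mar 24, 1755 (1969 left).
+366 (one year; includes Feb 29, 1756) → Mar 24, 1756 (1603 left).
+365 (one year) → Mar 24, 1757 (1238 left).
+365 (one year) → Mar 24, 1758 (873 left).
+365 (one year) → Mar 24, 1759 (508 left).
+366 (one year; includes Feb 29, 1760) → Mar 24, 1760 (142 left).
Mar has 31 days: +8 → Apr 1, 1760 (134 left).
Apr has 30 days: +30 → May 1, 1760 (104 left).
May has 31 days: +31 → Jun 1, 1760 (73 left).
Jun has 30 days: +30 → Jul 1, 1760 (43 left).
Jul has 31 days: +31 → Aug 1, 1760 (12 left).
+12 → Aug 13, 1760.

August 13, 1760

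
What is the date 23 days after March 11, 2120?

April 3, 2120

Mar has 31 days: +21 → Apr 1, 2120 (2 left).
+2 → Apr 3, 2120.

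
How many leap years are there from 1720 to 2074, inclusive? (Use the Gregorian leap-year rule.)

87

Multiples of 4 in [1720,2074]: 89.
Of those, multiples of 100: 3 (not leap unless ÷400).
Multiples of 400: 1.
Leap years = 89 − 3 + 1 = 87.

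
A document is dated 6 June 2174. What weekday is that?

Monday

Doomsday rule: the anchor day for the 2100s is Sunday. For year 74: 74÷12 = 6 r 2, and 2÷4 = 0, so 6+2+0 = 8.
Sunday + 8 ≡ Monday — that's 2174's doomsday.
In June the doomsday date is Jun 6.
Jun 6 is the doomsday itself: Monday.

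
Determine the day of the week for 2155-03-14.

Friday

Doomsday rule: the anchor day for the 2100s is Sunday. For year 55: 55÷12 = 4 r 7, and 7÷4 = 1, so 4+7+1 = 12.
Sunday + 12 ≡ Friday — that's 2155's doomsday.
In March the doomsday date is Mar 14.
Mar 14 is the doomsday itself: Friday.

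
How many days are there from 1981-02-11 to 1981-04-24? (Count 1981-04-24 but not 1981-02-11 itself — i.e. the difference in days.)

72

Feb 11, 1981 → Mar 11, 1981: 28 days (February has 28).
Mar 11, 1981 → Apr 11, 1981: 31 days (March has 31).
Apr 11, 1981 → Apr 24, 1981: 13 days.
Total: 72 days.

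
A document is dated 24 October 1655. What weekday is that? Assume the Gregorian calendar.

Doomsday rule: the anchor day for the 1600s is Tuesday. For year 55: 55÷12 = 4 r 7, and 7÷4 = 1, so 4+7+1 = 12.
Tuesday + 12 ≡ Sunday — that's 1655's doomsday.
In October the doomsday date is Oct 10.
Oct 24 is 14 days after Oct 10; 14 mod 7 = 0, so Sunday + 0 = Sunday.

Sunday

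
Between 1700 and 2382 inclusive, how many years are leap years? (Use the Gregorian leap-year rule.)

Multiples of 4 in [1700,2382]: 171.
Of those, multiples of 100: 7 (not leap unless ÷400).
Multiples of 400: 1.
Leap years = 171 − 7 + 1 = 165.

165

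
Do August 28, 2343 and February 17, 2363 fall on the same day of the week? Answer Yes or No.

No

From Aug 28, 2343 to Feb 17, 2363 is 7113 days.
7113 mod 7 = 1, so they are different weekdays.
(Aug 28, 2343 is a Saturday; Feb 17, 2363 is a Sunday.)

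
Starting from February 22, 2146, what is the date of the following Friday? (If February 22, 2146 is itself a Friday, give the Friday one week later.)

Feb 22, 2146 is a Tuesday.
From Tuesday to the next Friday is 3 days.
Feb 22, 2146 + 3 = Feb 25, 2146.

February 25, 2146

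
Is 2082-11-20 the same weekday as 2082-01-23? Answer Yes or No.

Yes

From Jan 23, 2082 to Nov 20, 2082 is 301 days.
301 mod 7 = 0, so they are the same weekday.
(Jan 23, 2082 is a Friday; Nov 20, 2082 is a Friday.)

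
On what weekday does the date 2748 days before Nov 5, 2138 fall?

Saturday

Nov 5, 2138 is a Wednesday.
2748 mod 7 = 4, so 2748 days before a Wednesday is Wednesday − 4 = Saturday.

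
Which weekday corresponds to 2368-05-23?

Doomsday rule: the anchor day for the 2300s is Wednesday. For year 68: 68÷12 = 5 r 8, and 8÷4 = 2, so 5+8+2 = 15.
Wednesday + 15 ≡ Thursday — that's 2368's doomsday.
In May the doomsday date is May 9.
May 23 is 14 days after May 9; 14 mod 7 = 0, so Thursday + 0 = Thursday.

Thursday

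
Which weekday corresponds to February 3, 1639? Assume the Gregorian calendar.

Thursday

Doomsday rule: the anchor day for the 1600s is Tuesday. For year 39: 39÷12 = 3 r 3, and 3÷4 = 0, so 3+3+0 = 6.
Tuesday + 6 ≡ Monday — that's 1639's doomsday.
In February the doomsday date is Feb 28 (1639 is not a leap year).
Feb 3 is 25 days before Feb 28; 25 mod 7 = 4, so Monday − 4 = Thursday.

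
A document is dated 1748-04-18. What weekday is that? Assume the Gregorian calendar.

Thursday

Doomsday rule: the anchor day for the 1700s is Sunday. For year 48: 48÷12 = 4 r 0, and 0÷4 = 0, so 4+0+0 = 4.
Sunday + 4 ≡ Thursday — that's 1748's doomsday.
In April the doomsday date is Apr 4.
Apr 18 is 14 days after Apr 4; 14 mod 7 = 0, so Thursday + 0 = Thursday.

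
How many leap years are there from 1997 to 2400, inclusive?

Multiples of 4 in [1997,2400]: 101.
Of those, multiples of 100: 5 (not leap unless ÷400).
Multiples of 400: 2.
Leap years = 101 − 5 + 2 = 98.

98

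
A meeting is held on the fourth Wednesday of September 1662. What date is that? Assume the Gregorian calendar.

September 27, 1662

September 1, 1662 is a Friday.
The first Wednesday is therefore September 6 (5 days later).
The fourth Wednesday is 6 + 3×7 = September 27.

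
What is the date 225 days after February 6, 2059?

Feb has 28 days: +23 → Mar 1, 2059 (202 left).
Mar has 31 days: +31 → Apr 1, 2059 (171 left).
Apr has 30 days: +30 → May 1, 2059 (141 left).
May has 31 days: +31 → Jun 1, 2059 (110 left).
Jun has 30 days: +30 → Jul 1, 2059 (80 left).
Jul has 31 days: +31 → Aug 1, 2059 (49 left).
Aug has 31 days: +31 → Sep 1, 2059 (18 left).
+18 → Sep 19, 2059.

September 19, 2059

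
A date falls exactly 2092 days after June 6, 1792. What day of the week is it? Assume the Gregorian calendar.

Tuesday

First find the weekday of Jun 6, 1792. Doomsday rule: the anchor day for the 1700s is Sunday. For year 92: 92÷12 = 7 r 8, and 8÷4 = 2, so 7+8+2 = 17.
Sunday + 17 ≡ Wednesday — that's 1792's doomsday.
In June the doomsday date is Jun 6.
Jun 6 is the doomsday itself: Wednesday.
2092 mod 7 = 6, so 2092 days after a Wednesday is Wednesday + 6 = Tuesday.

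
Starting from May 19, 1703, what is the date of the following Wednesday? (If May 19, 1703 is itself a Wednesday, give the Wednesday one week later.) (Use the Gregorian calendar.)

May 23, 1703

May 19, 1703 is a Saturday.
From Saturday to the next Wednesday is 4 days.
May 19, 1703 + 4 = May 23, 1703.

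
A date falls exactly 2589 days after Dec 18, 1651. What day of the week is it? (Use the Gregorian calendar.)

Sunday

Dec 18, 1651 is a Monday.
2589 mod 7 = 6, so 2589 days after a Monday is Monday + 6 = Sunday.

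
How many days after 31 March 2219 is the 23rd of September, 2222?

1272

Mar 31, 2219 → Mar 31, 2220: 366 days (Feb 29, 2220 is in that span).
Mar 31, 2220 → Mar 31, 2221: 365 days.
Mar 31, 2221 → Mar 31, 2222: 365 days.
Mar 31, 2222 → Apr 30, 2222: 30 days (March has 31).
Apr 30, 2222 → May 30, 2222: 30 days (April has 30).
May 30, 2222 → Jun 30, 2222: 31 days (May has 31).
Jun 30, 2222 → Jul 30, 2222: 30 days (June has 30).
Jul 30, 2222 → Aug 30, 2222: 31 days (July has 31).
Aug 30, 2222 → Sep 23, 2222: 24 days.
Total: 1272 days.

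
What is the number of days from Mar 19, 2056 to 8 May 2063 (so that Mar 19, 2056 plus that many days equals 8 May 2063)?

2606

Mar 19, 2056 → Mar 19, 2057: 365 days.
Mar 19, 2057 → Mar 19, 2058: 365 days.
Mar 19, 2058 → Mar 19, 2059: 365 days.
Mar 19, 2059 → Mar 19, 2060: 366 days (Feb 29, 2060 is in that span).
Mar 19, 2060 → Mar 19, 2061: 365 days.
Mar 19, 2061 → Mar 19, 2062: 365 days.
Mar 19, 2062 → Mar 19, 2063: 365 days.
Mar 19, 2063 → Apr 19, 2063: 31 days (March has 31).
Apr 19, 2063 → May 8, 2063: 19 days.
Total: 2606 days.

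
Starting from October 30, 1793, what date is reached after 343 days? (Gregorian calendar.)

October 8, 1794

Oct has 31 days: +2 → Nov 1, 1793 (341 left).
Nov has 30 days: +30 → Dec 1, 1793 (311 left).
Dec has 31 days: +31 → Jan 1, 1794 (280 left).
Jan has 31 days: +31 → Feb 1, 1794 (249 left).
Feb has 28 days: +28 → Mar 1, 1794 (221 left).
Mar has 31 days: +31 → Apr 1, 1794 (190 left).
Apr has 30 days: +30 → May 1, 1794 (160 left).
May has 31 days: +31 → Jun 1, 1794 (129 left).
Jun has 30 days: +30 → Jul 1, 1794 (99 left).
Jul has 31 days: +31 → Aug 1, 1794 (68 left).
Aug has 31 days: +31 → Sep 1, 1794 (37 left).
Sep has 30 days: +30 → Oct 1, 1794 (7 left).
+7 → Oct 8, 1794.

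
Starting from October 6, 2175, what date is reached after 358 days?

September 28, 2176

Oct has 31 days: +26 → Nov 1, 2175 (332 left).
Nov has 30 days: +30 → Dec 1, 2175 (302 left).
Dec has 31 days: +31 → Jan 1, 2176 (271 left).
Jan has 31 days: +31 → Feb 1, 2176 (240 left).
Feb has 29 days: +29 → Mar 1, 2176 (211 left).
Mar has 31 days: +31 → Apr 1, 2176 (180 left).
Apr has 30 days: +30 → May 1, 2176 (150 left).
May has 31 days: +31 → Jun 1, 2176 (119 left).
Jun has 30 days: +30 → Jul 1, 2176 (89 left).
Jul has 31 days: +31 → Aug 1, 2176 (58 left).
Aug has 31 days: +31 → Sep 1, 2176 (27 left).
+27 → Sep 28, 2176.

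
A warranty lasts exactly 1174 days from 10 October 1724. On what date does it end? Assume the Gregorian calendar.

+365 (one year) → Oct 10, 1725 (809 left).
+365 (one year) → Oct 10, 1726 (444 left).
+365 (one year) → Oct 10, 1727 (79 left).
Oct has 31 days: +22 → Nov 1, 1727 (57 left).
Nov has 30 days: +30 → Dec 1, 1727 (27 left).
+27 → Dec 28, 1727.

December 28, 1727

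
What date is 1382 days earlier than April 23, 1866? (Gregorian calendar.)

July 11, 1862

−365 (one year) → Apr 23, 1865 (1017 left).
−365 (one year) → Apr 23, 1864 (652 left).
−366 (one year; includes Feb 29, 1864) → Apr 23, 1863 (286 left).
−23 → Mar 31, 1863 (end of Mar, 31 days; 263 left).
−31 → Feb 28, 1863 (end of Feb, 28 days; 232 left).
−28 → Jan 31, 1863 (end of Jan, 31 days; 204 left).
−31 → Dec 31, 1862 (end of Dec, 31 days; 173 left).
−31 → Nov 30, 1862 (end of Nov, 30 days; 142 left).
−30 → Oct 31, 1862 (end of Oct, 31 days; 112 left).
−31 → Sep 30, 1862 (end of Sep, 30 days; 81 left).
−30 → Aug 31, 1862 (end of Aug, 31 days; 51 left).
−31 → Jul 31, 1862 (end of Jul, 31 days; 20 left).
−20 → Jul 11, 1862.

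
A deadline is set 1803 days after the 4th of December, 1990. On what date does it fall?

+365 (one year) → Dec 4, 1991 (1438 left).
+366 (one year; includes Feb 29, 1992) → Dec 4, 1992 (1072 left).
+365 (one year) → Dec 4, 1993 (707 left).
+365 (one year) → Dec 4, 1994 (342 left).
Dec has 31 days: +28 → Jan 1, 1995 (314 left).
Jan has 31 days: +31 → Feb 1, 1995 (283 left).
Feb has 28 days: +28 → Mar 1, 1995 (255 left).
Mar has 31 days: +31 → Apr 1, 1995 (224 left).
Apr has 30 days: +30 → May 1, 1995 (194 left).
May has 31 days: +31 → Jun 1, 1995 (163 left).
Jun has 30 days: +30 → Jul 1, 1995 (133 left).
Jul has 31 days: +31 → Aug 1, 1995 (102 left).
Aug has 31 days: +31 → Sep 1, 1995 (71 left).
Sep has 30 days: +30 → Oct 1, 1995 (41 left).
Oct has 31 days: +31 → Nov 1, 1995 (10 left).
+10 → Nov 11, 1995.

November 11, 1995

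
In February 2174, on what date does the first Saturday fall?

February 1, 2174 is a Tuesday.
The first Saturday is therefore February 5 (4 days later).

February 5, 2174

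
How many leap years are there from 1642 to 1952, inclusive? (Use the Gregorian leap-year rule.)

Multiples of 4 in [1642,1952]: 78.
Of those, multiples of 100: 3 (not leap unless ÷400).
Multiples of 400: 0.
Leap years = 78 − 3 + 0 = 75.

75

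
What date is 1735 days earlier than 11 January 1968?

April 12, 1963

−365 (one year) → Jan 11, 1967 (1370 left).
−365 (one year) → Jan 11, 1966 (1005 left).
−365 (one year) → Jan 11, 1965 (640 left).
−366 (one year; includes Feb 29, 1964) → Jan 11, 1964 (274 left).
−11 → Dec 31, 1963 (end of Dec, 31 days; 263 left).
−31 → Nov 30, 1963 (end of Nov, 30 days; 232 left).
−30 → Oct 31, 1963 (end of Oct, 31 days; 202 left).
−31 → Sep 30, 1963 (end of Sep, 30 days; 171 left).
−30 → Aug 31, 1963 (end of Aug, 31 days; 141 left).
−31 → Jul 31, 1963 (end of Jul, 31 days; 110 left).
−31 → Jun 30, 1963 (end of Jun, 30 days; 79 left).
−30 → May 31, 1963 (end of May, 31 days; 49 left).
−31 → Apr 30, 1963 (end of Apr, 30 days; 18 left).
−18 → Apr 12, 1963.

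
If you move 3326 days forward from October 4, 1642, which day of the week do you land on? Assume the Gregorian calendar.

First find the weekday of Oct 4, 1642. Doomsday rule: the anchor day for the 1600s is Tuesday. For year 42: 42÷12 = 3 r 6, and 6÷4 = 1, so 3+6+1 = 10.
Tuesday + 10 ≡ Friday — that's 1642's doomsday.
In October the doomsday date is Oct 10.
Oct 4 is 6 days before Oct 10; 6 mod 7 = 6, so Friday − 6 = Saturday.
3326 mod 7 = 1, so 3326 days after a Saturday is Saturday + 1 = Sunday.

Sunday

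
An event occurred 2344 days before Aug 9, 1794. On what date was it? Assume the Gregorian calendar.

March 9, 1788

−365 (one year) → Aug 9, 1793 (1979 left).
−365 (one year) → Aug 9, 1792 (1614 left).
−366 (one year; includes Feb 29, 1792) → Aug 9, 1791 (1248 left).
−365 (one year) → Aug 9, 1790 (883 left).
−365 (one year) → Aug 9, 1789 (518 left).
−365 (one year) → Aug 9, 1788 (153 left).
−9 → Jul 31, 1788 (end of Jul, 31 days; 144 left).
−31 → Jun 30, 1788 (end of Jun, 30 days; 113 left).
−30 → May 31, 1788 (end of May, 31 days; 83 left).
−31 → Apr 30, 1788 (end of Apr, 30 days; 52 left).
−30 → Mar 31, 1788 (end of Mar, 31 days; 22 left).
−22 → Mar 9, 1788.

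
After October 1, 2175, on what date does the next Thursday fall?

Oct 1, 2175 is a Sunday.
From Sunday to the next Thursday is 4 days.
Oct 1, 2175 + 4 = Oct 5, 2175.

October 5, 2175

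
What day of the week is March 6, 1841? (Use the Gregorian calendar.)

Doomsday rule: the anchor day for the 1800s is Friday. For year 41: 41÷12 = 3 r 5, and 5÷4 = 1, so 3+5+1 = 9.
Friday + 9 ≡ Sunday — that's 1841's doomsday.
In March the doomsday date is Mar 14.
Mar 6 is 8 days before Mar 14; 8 mod 7 = 1, so Sunday − 1 = Saturday.

Saturday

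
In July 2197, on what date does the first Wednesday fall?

July 1, 2197 is a Saturday.
The first Wednesday is therefore July 5 (4 days later).

July 5, 2197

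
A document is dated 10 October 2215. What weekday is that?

Tuesday

Doomsday rule: the anchor day for the 2200s is Friday. For year 15: 15÷12 = 1 r 3, and 3÷4 = 0, so 1+3+0 = 4.
Friday + 4 ≡ Tuesday — that's 2215's doomsday.
In October the doomsday date is Oct 10.
Oct 10 is the doomsday itself: Tuesday.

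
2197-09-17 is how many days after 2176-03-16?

7855

Mar 16, 2176 → Mar 16, 2177: 365 days.
Mar 16, 2177 → Mar 16, 2178: 365 days.
Mar 16, 2178 → Mar 16, 2179: 365 days.
Mar 16, 2179 → Mar 16, 2180: 366 days (Feb 29, 2180 is in that span).
Mar 16, 2180 → Mar 16, 2181: 365 days.
Mar 16, 2181 → Mar 16, 2182: 365 days.
Mar 16, 2182 → Mar 16, 2183: 365 days.
Mar 16, 2183 → Mar 16, 2184: 366 days (Feb 29, 2184 is in that span).
Mar 16, 2184 → Mar 16, 2185: 365 days.
Mar 16, 2185 → Mar 16, 2186: 365 days.
Mar 16, 2186 → Mar 16, 2187: 365 days.
Mar 16, 2187 → Mar 16, 2188: 366 days (Feb 29, 2188 is in that span).
Mar 16, 2188 → Mar 16, 2189: 365 days.
Mar 16, 2189 → Mar 16, 2190: 365 days.
Mar 16, 2190 → Mar 16, 2191: 365 days.
Mar 16, 2191 → Mar 16, 2192: 366 days (Feb 29, 2192 is in that span).
Mar 16, 2192 → Mar 16, 2193: 365 days.
Mar 16, 2193 → Mar 16, 2194: 365 days.
Mar 16, 2194 → Mar 16, 2195: 365 days.
Mar 16, 2195 → Mar 16, 2196: 366 days (Feb 29, 2196 is in that span).
Mar 16, 2196 → Mar 16, 2197: 365 days.
Mar 16, 2197 → Apr 16, 2197: 31 days (March has 31).
Apr 16, 2197 → May 16, 2197: 30 days (April has 30).
May 16, 2197 → Jun 16, 2197: 31 days (May has 31).
Jun 16, 2197 → Jul 16, 2197: 30 days (June has 30).
Jul 16, 2197 → Aug 16, 2197: 31 days (July has 31).
Aug 16, 2197 → Sep 16, 2197: 31 days (August has 31).
Sep 16, 2197 → Sep 17, 2197: 1 days.
Total: 7855 days.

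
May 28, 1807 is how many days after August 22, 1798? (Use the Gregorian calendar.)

Aug 22, 1798 → Aug 22, 1799: 365 days.
Aug 22, 1799 → Aug 22, 1800: 365 days.
Aug 22, 1800 → Aug 22, 1801: 365 days.
Aug 22, 1801 → Aug 22, 1802: 365 days.
Aug 22, 1802 → Aug 22, 1803: 365 days.
Aug 22, 1803 → Aug 22, 1804: 366 days (Feb 29, 1804 is in that span).
Aug 22, 1804 → Aug 22, 1805: 365 days.
Aug 22, 1805 → Aug 22, 1806: 365 days.
Aug 22, 1806 → Sep 22, 1806: 31 days (August has 31).
Sep 22, 1806 → Oct 22, 1806: 30 days (September has 30).
Oct 22, 1806 → Nov 22, 1806: 31 days (October has 31).
Nov 22, 1806 → Dec 22, 1806: 30 days (November has 30).
Dec 22, 1806 → Jan 22, 1807: 31 days (December has 31).
Jan 22, 1807 → Feb 22, 1807: 31 days (January has 31).
Feb 22, 1807 → Mar 22, 1807: 28 days (February has 28).
Mar 22, 1807 → Apr 22, 1807: 31 days (March has 31).
Apr 22, 1807 → May 22, 1807: 30 days (April has 30).
May 22, 1807 → May 28, 1807: 6 days.
Total: 3200 days.

3200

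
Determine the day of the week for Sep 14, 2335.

Saturday

Doomsday rule: the anchor day for the 2300s is Wednesday. For year 35: 35÷12 = 2 r 11, and 11÷4 = 2, so 2+11+2 = 15.
Wednesday + 15 ≡ Thursday — that's 2335's doomsday.
In September the doomsday date is Sep 5.
Sep 14 is 9 days after Sep 5; 9 mod 7 = 2, so Thursday + 2 = Saturday.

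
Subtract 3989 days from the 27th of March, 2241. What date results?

April 25, 2230

−365 (one year) → Mar 27, 2240 (3624 left).
−366 (one year; includes Feb 29, 2240) → Mar 27, 2239 (3258 left).
−365 (one year) → Mar 27, 2238 (2893 left).
−365 (one year) → Mar 27, 2237 (2528 left).
−365 (one year) → Mar 27, 2236 (2163 left).
−366 (one year; includes Feb 29, 2236) → Mar 27, 2235 (1797 left).
−365 (one year) → Mar 27, 2234 (1432 left).
−365 (one year) → Mar 27, 2233 (1067 left).
−365 (one year) → Mar 27, 2232 (702 left).
−366 (one year; includes Feb 29, 2232) → Mar 27, 2231 (336 left).
−27 → Feb 28, 2231 (end of Feb, 28 days; 309 left).
−28 → Jan 31, 2231 (end of Jan, 31 days; 281 left).
−31 → Dec 31, 2230 (end of Dec, 31 days; 250 left).
−31 → Nov 30, 2230 (end of Nov, 30 days; 219 left).
−30 → Oct 31, 2230 (end of Oct, 31 days; 189 left).
−31 → Sep 30, 2230 (end of Sep, 30 days; 158 left).
−30 → Aug 31, 2230 (end of Aug, 31 days; 128 left).
−31 → Jul 31, 2230 (end of Jul, 31 days; 97 left).
−31 → Jun 30, 2230 (end of Jun, 30 days; 66 left).
−30 → May 31, 2230 (end of May, 31 days; 36 left).
−31 → Apr 30, 2230 (end of Apr, 30 days; 5 left).
−5 → Apr 25, 2230.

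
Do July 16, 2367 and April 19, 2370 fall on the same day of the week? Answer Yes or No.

Yes

From Jul 16, 2367 to Apr 19, 2370 is 1008 days.
1008 mod 7 = 0, so they are the same weekday.
(Jul 16, 2367 is a Sunday; Apr 19, 2370 is a Sunday.)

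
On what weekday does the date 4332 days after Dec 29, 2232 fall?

First find the weekday of Dec 29, 2232. Doomsday rule: the anchor day for the 2200s is Friday. For year 32: 32÷12 = 2 r 8, and 8÷4 = 2, so 2+8+2 = 12.
Friday + 12 ≡ Wednesday — that's 2232's doomsday.
In December the doomsday date is Dec 12.
Dec 29 is 17 days after Dec 12; 17 mod 7 = 3, so Wednesday + 3 = Saturday.
4332 mod 7 = 6, so 4332 days after a Saturday is Saturday + 6 = Friday.

Friday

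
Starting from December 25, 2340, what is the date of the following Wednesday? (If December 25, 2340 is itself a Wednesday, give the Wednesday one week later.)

January 1, 2341

Dec 25, 2340 is a Wednesday.
From Wednesday to the next Wednesday is 7 days.
Dec 25, 2340 + 7 = Jan 1, 2341.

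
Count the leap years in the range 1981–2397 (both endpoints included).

Multiples of 4 in [1981,2397]: 104.
Of those, multiples of 100: 4 (not leap unless ÷400).
Multiples of 400: 1.
Leap years = 104 − 4 + 1 = 101.

101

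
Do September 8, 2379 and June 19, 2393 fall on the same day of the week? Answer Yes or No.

From Sep 8, 2379 to Jun 19, 2393 is 5033 days.
5033 mod 7 = 0, so they are the same weekday.
(Sep 8, 2379 is a Saturday; Jun 19, 2393 is a Saturday.)

Yes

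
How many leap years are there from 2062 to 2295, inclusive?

Multiples of 4 in [2062,2295]: 58.
Of those, multiples of 100: 2 (not leap unless ÷400).
Multiples of 400: 0.
Leap years = 58 − 2 + 0 = 56.

56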